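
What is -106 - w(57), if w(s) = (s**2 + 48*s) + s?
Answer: -6148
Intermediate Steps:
w(s) = s**2 + 49*s
-106 - w(57) = -106 - 57*(49 + 57) = -106 - 57*106 = -106 - 1*6042 = -106 - 6042 = -6148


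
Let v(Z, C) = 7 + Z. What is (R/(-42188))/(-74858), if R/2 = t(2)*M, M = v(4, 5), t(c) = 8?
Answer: 22/394763663 ≈ 5.5730e-8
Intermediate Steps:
M = 11 (M = 7 + 4 = 11)
R = 176 (R = 2*(8*11) = 2*88 = 176)
(R/(-42188))/(-74858) = (176/(-42188))/(-74858) = (176*(-1/42188))*(-1/74858) = -44/10547*(-1/74858) = 22/394763663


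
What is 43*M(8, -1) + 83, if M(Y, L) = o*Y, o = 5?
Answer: 1803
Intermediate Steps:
M(Y, L) = 5*Y
43*M(8, -1) + 83 = 43*(5*8) + 83 = 43*40 + 83 = 1720 + 83 = 1803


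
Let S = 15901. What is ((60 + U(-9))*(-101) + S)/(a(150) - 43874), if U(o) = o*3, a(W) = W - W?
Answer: -6284/21937 ≈ -0.28646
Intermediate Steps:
a(W) = 0
U(o) = 3*o
((60 + U(-9))*(-101) + S)/(a(150) - 43874) = ((60 + 3*(-9))*(-101) + 15901)/(0 - 43874) = ((60 - 27)*(-101) + 15901)/(-43874) = (33*(-101) + 15901)*(-1/43874) = (-3333 + 15901)*(-1/43874) = 12568*(-1/43874) = -6284/21937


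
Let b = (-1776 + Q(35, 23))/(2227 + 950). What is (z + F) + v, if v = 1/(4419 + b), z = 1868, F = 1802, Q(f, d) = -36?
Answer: 17172360449/4679117 ≈ 3670.0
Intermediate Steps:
b = -604/1059 (b = (-1776 - 36)/(2227 + 950) = -1812/3177 = -1812*1/3177 = -604/1059 ≈ -0.57035)
v = 1059/4679117 (v = 1/(4419 - 604/1059) = 1/(4679117/1059) = 1059/4679117 ≈ 0.00022632)
(z + F) + v = (1868 + 1802) + 1059/4679117 = 3670 + 1059/4679117 = 17172360449/4679117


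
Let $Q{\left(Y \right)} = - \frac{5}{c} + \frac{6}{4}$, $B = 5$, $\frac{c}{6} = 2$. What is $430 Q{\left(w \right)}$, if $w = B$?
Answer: $\frac{2795}{6} \approx 465.83$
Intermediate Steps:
$c = 12$ ($c = 6 \cdot 2 = 12$)
$w = 5$
$Q{\left(Y \right)} = \frac{13}{12}$ ($Q{\left(Y \right)} = - \frac{5}{12} + \frac{6}{4} = \left(-5\right) \frac{1}{12} + 6 \cdot \frac{1}{4} = - \frac{5}{12} + \frac{3}{2} = \frac{13}{12}$)
$430 Q{\left(w \right)} = 430 \cdot \frac{13}{12} = \frac{2795}{6}$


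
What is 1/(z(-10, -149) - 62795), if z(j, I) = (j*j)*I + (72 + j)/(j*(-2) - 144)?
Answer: -2/155391 ≈ -1.2871e-5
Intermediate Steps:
z(j, I) = I*j² + (72 + j)/(-144 - 2*j) (z(j, I) = j²*I + (72 + j)/(-2*j - 144) = I*j² + (72 + j)/(-144 - 2*j))
1/(z(-10, -149) - 62795) = 1/((-½ - 149*(-10)²) - 62795) = 1/((-½ - 149*100) - 62795) = 1/((-½ - 14900) - 62795) = 1/(-29801/2 - 62795) = 1/(-155391/2) = -2/155391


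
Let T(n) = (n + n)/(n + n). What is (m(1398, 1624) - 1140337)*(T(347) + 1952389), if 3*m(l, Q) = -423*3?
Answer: -2227208416400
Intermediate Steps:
m(l, Q) = -423 (m(l, Q) = (-423*3)/3 = (⅓)*(-1269) = -423)
T(n) = 1 (T(n) = (2*n)/((2*n)) = (2*n)*(1/(2*n)) = 1)
(m(1398, 1624) - 1140337)*(T(347) + 1952389) = (-423 - 1140337)*(1 + 1952389) = -1140760*1952390 = -2227208416400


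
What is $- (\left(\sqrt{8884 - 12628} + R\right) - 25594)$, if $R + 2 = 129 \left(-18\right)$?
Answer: $27918 - 12 i \sqrt{26} \approx 27918.0 - 61.188 i$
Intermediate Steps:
$R = -2324$ ($R = -2 + 129 \left(-18\right) = -2 - 2322 = -2324$)
$- (\left(\sqrt{8884 - 12628} + R\right) - 25594) = - (\left(\sqrt{8884 - 12628} - 2324\right) - 25594) = - (\left(\sqrt{-3744} - 2324\right) - 25594) = - (\left(12 i \sqrt{26} - 2324\right) - 25594) = - (\left(-2324 + 12 i \sqrt{26}\right) - 25594) = - (-27918 + 12 i \sqrt{26}) = 27918 - 12 i \sqrt{26}$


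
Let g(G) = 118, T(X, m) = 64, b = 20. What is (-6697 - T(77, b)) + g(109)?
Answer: -6643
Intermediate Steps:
(-6697 - T(77, b)) + g(109) = (-6697 - 1*64) + 118 = (-6697 - 64) + 118 = -6761 + 118 = -6643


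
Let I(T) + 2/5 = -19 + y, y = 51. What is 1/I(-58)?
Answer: 5/158 ≈ 0.031646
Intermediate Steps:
I(T) = 158/5 (I(T) = -⅖ + (-19 + 51) = -⅖ + 32 = 158/5)
1/I(-58) = 1/(158/5) = 5/158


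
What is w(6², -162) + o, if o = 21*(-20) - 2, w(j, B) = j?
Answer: -386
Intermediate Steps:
o = -422 (o = -420 - 2 = -422)
w(6², -162) + o = 6² - 422 = 36 - 422 = -386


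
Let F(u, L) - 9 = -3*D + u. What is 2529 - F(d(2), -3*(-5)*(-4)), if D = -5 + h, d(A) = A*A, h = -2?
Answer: 2495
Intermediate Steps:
d(A) = A²
D = -7 (D = -5 - 2 = -7)
F(u, L) = 30 + u (F(u, L) = 9 + (-3*(-7) + u) = 9 + (21 + u) = 30 + u)
2529 - F(d(2), -3*(-5)*(-4)) = 2529 - (30 + 2²) = 2529 - (30 + 4) = 2529 - 1*34 = 2529 - 34 = 2495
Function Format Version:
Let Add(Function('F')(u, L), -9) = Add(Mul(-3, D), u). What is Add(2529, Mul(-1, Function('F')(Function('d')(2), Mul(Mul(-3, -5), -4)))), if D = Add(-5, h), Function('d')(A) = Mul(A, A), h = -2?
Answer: 2495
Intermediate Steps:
Function('d')(A) = Pow(A, 2)
D = -7 (D = Add(-5, -2) = -7)
Function('F')(u, L) = Add(30, u) (Function('F')(u, L) = Add(9, Add(Mul(-3, -7), u)) = Add(9, Add(21, u)) = Add(30, u))
Add(2529, Mul(-1, Function('F')(Function('d')(2), Mul(Mul(-3, -5), -4)))) = Add(2529, Mul(-1, Add(30, Pow(2, 2)))) = Add(2529, Mul(-1, Add(30, 4))) = Add(2529, Mul(-1, 34)) = Add(2529, -34) = 2495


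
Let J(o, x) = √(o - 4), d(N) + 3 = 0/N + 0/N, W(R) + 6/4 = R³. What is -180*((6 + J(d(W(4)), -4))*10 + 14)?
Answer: -13320 - 1800*I*√7 ≈ -13320.0 - 4762.4*I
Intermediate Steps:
W(R) = -3/2 + R³
d(N) = -3 (d(N) = -3 + (0/N + 0/N) = -3 + (0 + 0) = -3 + 0 = -3)
J(o, x) = √(-4 + o)
-180*((6 + J(d(W(4)), -4))*10 + 14) = -180*((6 + √(-4 - 3))*10 + 14) = -180*((6 + √(-7))*10 + 14) = -180*((6 + I*√7)*10 + 14) = -180*((60 + 10*I*√7) + 14) = -180*(74 + 10*I*√7) = -13320 - 1800*I*√7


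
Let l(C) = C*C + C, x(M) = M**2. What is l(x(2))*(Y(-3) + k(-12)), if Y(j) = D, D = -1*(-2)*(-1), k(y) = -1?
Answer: -60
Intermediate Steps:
D = -2 (D = 2*(-1) = -2)
l(C) = C + C**2 (l(C) = C**2 + C = C + C**2)
Y(j) = -2
l(x(2))*(Y(-3) + k(-12)) = (2**2*(1 + 2**2))*(-2 - 1) = (4*(1 + 4))*(-3) = (4*5)*(-3) = 20*(-3) = -60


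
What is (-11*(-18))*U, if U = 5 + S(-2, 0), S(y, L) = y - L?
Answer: 594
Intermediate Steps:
U = 3 (U = 5 + (-2 - 1*0) = 5 + (-2 + 0) = 5 - 2 = 3)
(-11*(-18))*U = -11*(-18)*3 = 198*3 = 594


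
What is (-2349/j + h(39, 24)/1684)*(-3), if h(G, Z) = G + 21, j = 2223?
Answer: 318528/103987 ≈ 3.0632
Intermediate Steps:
h(G, Z) = 21 + G
(-2349/j + h(39, 24)/1684)*(-3) = (-2349/2223 + (21 + 39)/1684)*(-3) = (-2349*1/2223 + 60*(1/1684))*(-3) = (-261/247 + 15/421)*(-3) = -106176/103987*(-3) = 318528/103987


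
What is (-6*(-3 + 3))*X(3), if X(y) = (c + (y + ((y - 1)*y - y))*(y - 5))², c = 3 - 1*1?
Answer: 0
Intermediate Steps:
c = 2 (c = 3 - 1 = 2)
X(y) = (2 + y*(-1 + y)*(-5 + y))² (X(y) = (2 + (y + ((y - 1)*y - y))*(y - 5))² = (2 + (y + ((-1 + y)*y - y))*(-5 + y))² = (2 + (y + (y*(-1 + y) - y))*(-5 + y))² = (2 + (y + (-y + y*(-1 + y)))*(-5 + y))² = (2 + (y*(-1 + y))*(-5 + y))² = (2 + y*(-1 + y)*(-5 + y))²)
(-6*(-3 + 3))*X(3) = (-6*(-3 + 3))*(2 + 3³ - 6*3² + 5*3)² = (-6*0)*(2 + 27 - 6*9 + 15)² = 0*(2 + 27 - 54 + 15)² = 0*(-10)² = 0*100 = 0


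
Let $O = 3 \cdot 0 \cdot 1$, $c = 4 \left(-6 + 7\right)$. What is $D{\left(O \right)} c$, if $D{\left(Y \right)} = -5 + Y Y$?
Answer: $-20$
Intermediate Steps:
$c = 4$ ($c = 4 \cdot 1 = 4$)
$O = 0$ ($O = 0 \cdot 1 = 0$)
$D{\left(Y \right)} = -5 + Y^{2}$
$D{\left(O \right)} c = \left(-5 + 0^{2}\right) 4 = \left(-5 + 0\right) 4 = \left(-5\right) 4 = -20$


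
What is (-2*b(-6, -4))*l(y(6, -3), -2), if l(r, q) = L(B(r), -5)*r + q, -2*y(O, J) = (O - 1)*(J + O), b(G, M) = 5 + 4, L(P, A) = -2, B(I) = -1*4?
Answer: -234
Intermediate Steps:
B(I) = -4
b(G, M) = 9
y(O, J) = -(-1 + O)*(J + O)/2 (y(O, J) = -(O - 1)*(J + O)/2 = -(-1 + O)*(J + O)/2)
l(r, q) = q - 2*r (l(r, q) = -2*r + q = q - 2*r)
(-2*b(-6, -4))*l(y(6, -3), -2) = (-2*9)*(-2 - 2*((½)*(-3) + (½)*6 - ½*6² - ½*(-3)*6)) = -18*(-2 - 2*(-3/2 + 3 - ½*36 + 9)) = -18*(-2 - 2*(-3/2 + 3 - 18 + 9)) = -18*(-2 - 2*(-15/2)) = -18*(-2 + 15) = -18*13 = -234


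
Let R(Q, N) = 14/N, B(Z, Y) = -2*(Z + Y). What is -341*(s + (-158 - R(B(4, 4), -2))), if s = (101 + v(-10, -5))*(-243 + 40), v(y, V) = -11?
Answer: 6281561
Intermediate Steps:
B(Z, Y) = -2*Y - 2*Z (B(Z, Y) = -2*(Y + Z) = -2*Y - 2*Z)
s = -18270 (s = (101 - 11)*(-243 + 40) = 90*(-203) = -18270)
-341*(s + (-158 - R(B(4, 4), -2))) = -341*(-18270 + (-158 - 14/(-2))) = -341*(-18270 + (-158 - 14*(-1)/2)) = -341*(-18270 + (-158 - 1*(-7))) = -341*(-18270 + (-158 + 7)) = -341*(-18270 - 151) = -341*(-18421) = 6281561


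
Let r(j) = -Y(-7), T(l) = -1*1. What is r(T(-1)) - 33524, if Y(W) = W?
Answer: -33517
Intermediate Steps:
T(l) = -1
r(j) = 7 (r(j) = -1*(-7) = 7)
r(T(-1)) - 33524 = 7 - 33524 = -33517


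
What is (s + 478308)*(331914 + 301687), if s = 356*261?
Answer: 361928097624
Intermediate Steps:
s = 92916
(s + 478308)*(331914 + 301687) = (92916 + 478308)*(331914 + 301687) = 571224*633601 = 361928097624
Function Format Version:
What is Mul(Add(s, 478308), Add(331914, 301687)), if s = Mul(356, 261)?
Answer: 361928097624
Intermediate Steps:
s = 92916
Mul(Add(s, 478308), Add(331914, 301687)) = Mul(Add(92916, 478308), Add(331914, 301687)) = Mul(571224, 633601) = 361928097624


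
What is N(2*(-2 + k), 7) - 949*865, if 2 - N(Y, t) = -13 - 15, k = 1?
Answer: -820855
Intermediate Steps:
N(Y, t) = 30 (N(Y, t) = 2 - (-13 - 15) = 2 - 1*(-28) = 2 + 28 = 30)
N(2*(-2 + k), 7) - 949*865 = 30 - 949*865 = 30 - 820885 = -820855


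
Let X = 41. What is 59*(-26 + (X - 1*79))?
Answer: -3776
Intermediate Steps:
59*(-26 + (X - 1*79)) = 59*(-26 + (41 - 1*79)) = 59*(-26 + (41 - 79)) = 59*(-26 - 38) = 59*(-64) = -3776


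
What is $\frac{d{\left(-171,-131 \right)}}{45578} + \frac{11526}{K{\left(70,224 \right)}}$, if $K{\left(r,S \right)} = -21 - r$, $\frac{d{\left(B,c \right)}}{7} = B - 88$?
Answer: $- \frac{40422847}{319046} \approx -126.7$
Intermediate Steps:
$d{\left(B,c \right)} = -616 + 7 B$ ($d{\left(B,c \right)} = 7 \left(B - 88\right) = 7 \left(-88 + B\right) = -616 + 7 B$)
$\frac{d{\left(-171,-131 \right)}}{45578} + \frac{11526}{K{\left(70,224 \right)}} = \frac{-616 + 7 \left(-171\right)}{45578} + \frac{11526}{-21 - 70} = \left(-616 - 1197\right) \frac{1}{45578} + \frac{11526}{-21 - 70} = \left(-1813\right) \frac{1}{45578} + \frac{11526}{-91} = - \frac{1813}{45578} + 11526 \left(- \frac{1}{91}\right) = - \frac{1813}{45578} - \frac{11526}{91} = - \frac{40422847}{319046}$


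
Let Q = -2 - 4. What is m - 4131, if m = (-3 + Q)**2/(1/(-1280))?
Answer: -107811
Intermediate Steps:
Q = -6
m = -103680 (m = (-3 - 6)**2/(1/(-1280)) = (-9)**2/(-1/1280) = 81*(-1280) = -103680)
m - 4131 = -103680 - 4131 = -107811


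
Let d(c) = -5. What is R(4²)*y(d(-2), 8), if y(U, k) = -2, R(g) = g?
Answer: -32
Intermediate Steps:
R(4²)*y(d(-2), 8) = 4²*(-2) = 16*(-2) = -32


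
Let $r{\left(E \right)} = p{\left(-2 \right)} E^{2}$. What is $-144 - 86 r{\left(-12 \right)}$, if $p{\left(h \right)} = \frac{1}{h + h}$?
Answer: $2952$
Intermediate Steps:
$p{\left(h \right)} = \frac{1}{2 h}$
$r{\left(E \right)} = - \frac{E^{2}}{4}$ ($r{\left(E \right)} = \frac{1}{2 \left(-2\right)} E^{2} = \frac{1}{2} \left(- \frac{1}{2}\right) E^{2} = - \frac{E^{2}}{4}$)
$-144 - 86 r{\left(-12 \right)} = -144 - 86 \left(- \frac{\left(-12\right)^{2}}{4}\right) = -144 - 86 \left(\left(- \frac{1}{4}\right) 144\right) = -144 - -3096 = -144 + 3096 = 2952$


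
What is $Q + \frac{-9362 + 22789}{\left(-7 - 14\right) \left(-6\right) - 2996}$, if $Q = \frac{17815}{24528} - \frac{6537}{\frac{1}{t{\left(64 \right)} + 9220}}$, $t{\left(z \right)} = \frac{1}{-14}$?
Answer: $- \frac{303055429036709}{5028240} \approx -6.0271 \cdot 10^{7}$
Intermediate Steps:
$t{\left(z \right)} = - \frac{1}{14}$
$Q = - \frac{1478319051281}{24528}$ ($Q = \frac{17815}{24528} - \frac{6537}{\frac{1}{- \frac{1}{14} + 9220}} = 17815 \cdot \frac{1}{24528} - \frac{6537}{\frac{1}{\frac{129079}{14}}} = \frac{2545}{3504} - \frac{6537}{\frac{14}{129079}} = \frac{2545}{3504} - \frac{843789423}{14} = - \frac{1478319051281}{24528} \approx -6.0271 \cdot 10^{7}$)
$Q + \frac{-9362 + 22789}{\left(-7 - 14\right) \left(-6\right) - 2996} = - \frac{1478319051281}{24528} + \frac{-9362 + 22789}{\left(-7 - 14\right) \left(-6\right) - 2996} = - \frac{1478319051281}{24528} + \frac{13427}{\left(-21\right) \left(-6\right) - 2996} = - \frac{1478319051281}{24528} + \frac{13427}{126 - 2996} = - \frac{1478319051281}{24528} + \frac{13427}{-2870} = - \frac{1478319051281}{24528} + 13427 \left(- \frac{1}{2870}\right) = - \frac{1478319051281}{24528} - \frac{13427}{2870} = - \frac{303055429036709}{5028240}$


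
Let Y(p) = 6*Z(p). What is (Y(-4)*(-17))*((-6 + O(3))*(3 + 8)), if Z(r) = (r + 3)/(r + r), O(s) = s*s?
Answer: -1683/4 ≈ -420.75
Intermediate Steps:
O(s) = s**2
Z(r) = (3 + r)/(2*r) (Z(r) = (3 + r)/((2*r)) = (3 + r)*(1/(2*r)) = (3 + r)/(2*r))
Y(p) = 3*(3 + p)/p (Y(p) = 6*((3 + p)/(2*p)) = 3*(3 + p)/p)
(Y(-4)*(-17))*((-6 + O(3))*(3 + 8)) = ((3 + 9/(-4))*(-17))*((-6 + 3**2)*(3 + 8)) = ((3 + 9*(-1/4))*(-17))*((-6 + 9)*11) = ((3 - 9/4)*(-17))*(3*11) = ((3/4)*(-17))*33 = -51/4*33 = -1683/4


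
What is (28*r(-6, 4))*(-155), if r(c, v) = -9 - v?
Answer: 56420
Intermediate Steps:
(28*r(-6, 4))*(-155) = (28*(-9 - 1*4))*(-155) = (28*(-9 - 4))*(-155) = (28*(-13))*(-155) = -364*(-155) = 56420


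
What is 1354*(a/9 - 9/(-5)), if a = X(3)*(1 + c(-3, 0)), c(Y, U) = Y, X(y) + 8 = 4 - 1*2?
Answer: 63638/15 ≈ 4242.5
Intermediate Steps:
X(y) = -6 (X(y) = -8 + (4 - 1*2) = -8 + (4 - 2) = -8 + 2 = -6)
a = 12 (a = -6*(1 - 3) = -6*(-2) = 12)
1354*(a/9 - 9/(-5)) = 1354*(12/9 - 9/(-5)) = 1354*(12*(1/9) - 9*(-1/5)) = 1354*(4/3 + 9/5) = 1354*(47/15) = 63638/15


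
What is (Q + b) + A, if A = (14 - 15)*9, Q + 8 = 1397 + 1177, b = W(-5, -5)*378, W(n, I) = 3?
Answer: 3691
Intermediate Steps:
b = 1134 (b = 3*378 = 1134)
Q = 2566 (Q = -8 + (1397 + 1177) = -8 + 2574 = 2566)
A = -9 (A = -1*9 = -9)
(Q + b) + A = (2566 + 1134) - 9 = 3700 - 9 = 3691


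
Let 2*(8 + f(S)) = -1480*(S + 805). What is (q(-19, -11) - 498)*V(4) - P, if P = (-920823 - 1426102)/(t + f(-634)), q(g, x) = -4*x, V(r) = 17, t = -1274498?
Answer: -10815619953/1401046 ≈ -7719.7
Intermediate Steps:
f(S) = -595708 - 740*S (f(S) = -8 + (-1480*(S + 805))/2 = -8 + (-1480*(805 + S))/2 = -8 + (-1191400 - 1480*S)/2 = -8 + (-595700 - 740*S) = -595708 - 740*S)
P = 2346925/1401046 (P = (-920823 - 1426102)/(-1274498 + (-595708 - 740*(-634))) = -2346925/(-1274498 + (-595708 + 469160)) = -2346925/(-1274498 - 126548) = -2346925/(-1401046) = -2346925*(-1/1401046) = 2346925/1401046 ≈ 1.6751)
(q(-19, -11) - 498)*V(4) - P = (-4*(-11) - 498)*17 - 1*2346925/1401046 = (44 - 498)*17 - 2346925/1401046 = -454*17 - 2346925/1401046 = -7718 - 2346925/1401046 = -10815619953/1401046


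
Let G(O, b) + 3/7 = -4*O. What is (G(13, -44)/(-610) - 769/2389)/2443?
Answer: -2406867/24921116290 ≈ -9.6579e-5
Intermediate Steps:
G(O, b) = -3/7 - 4*O
(G(13, -44)/(-610) - 769/2389)/2443 = ((-3/7 - 4*13)/(-610) - 769/2389)/2443 = ((-3/7 - 52)*(-1/610) - 769*1/2389)*(1/2443) = (-367/7*(-1/610) - 769/2389)*(1/2443) = (367/4270 - 769/2389)*(1/2443) = -2406867/10201030*1/2443 = -2406867/24921116290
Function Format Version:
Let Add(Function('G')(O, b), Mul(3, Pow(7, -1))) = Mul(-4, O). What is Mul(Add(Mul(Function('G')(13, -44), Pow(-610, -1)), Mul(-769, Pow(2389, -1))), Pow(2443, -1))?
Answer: Rational(-2406867, 24921116290) ≈ -9.6579e-5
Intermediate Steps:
Function('G')(O, b) = Add(Rational(-3, 7), Mul(-4, O))
Mul(Add(Mul(Function('G')(13, -44), Pow(-610, -1)), Mul(-769, Pow(2389, -1))), Pow(2443, -1)) = Mul(Add(Mul(Add(Rational(-3, 7), Mul(-4, 13)), Pow(-610, -1)), Mul(-769, Pow(2389, -1))), Pow(2443, -1)) = Mul(Add(Mul(Add(Rational(-3, 7), -52), Rational(-1, 610)), Mul(-769, Rational(1, 2389))), Rational(1, 2443)) = Mul(Add(Mul(Rational(-367, 7), Rational(-1, 610)), Rational(-769, 2389)), Rational(1, 2443)) = Mul(Add(Rational(367, 4270), Rational(-769, 2389)), Rational(1, 2443)) = Mul(Rational(-2406867, 10201030), Rational(1, 2443)) = Rational(-2406867, 24921116290)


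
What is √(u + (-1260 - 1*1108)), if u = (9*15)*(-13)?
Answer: I*√4123 ≈ 64.211*I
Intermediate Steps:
u = -1755 (u = 135*(-13) = -1755)
√(u + (-1260 - 1*1108)) = √(-1755 + (-1260 - 1*1108)) = √(-1755 + (-1260 - 1108)) = √(-1755 - 2368) = √(-4123) = I*√4123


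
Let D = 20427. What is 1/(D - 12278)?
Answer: 1/8149 ≈ 0.00012271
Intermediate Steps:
1/(D - 12278) = 1/(20427 - 12278) = 1/8149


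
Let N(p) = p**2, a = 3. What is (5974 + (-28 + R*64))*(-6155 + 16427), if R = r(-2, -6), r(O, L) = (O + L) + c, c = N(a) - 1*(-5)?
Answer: 65021760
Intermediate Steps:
c = 14 (c = 3**2 - 1*(-5) = 9 + 5 = 14)
r(O, L) = 14 + L + O (r(O, L) = (O + L) + 14 = (L + O) + 14 = 14 + L + O)
R = 6 (R = 14 - 6 - 2 = 6)
(5974 + (-28 + R*64))*(-6155 + 16427) = (5974 + (-28 + 6*64))*(-6155 + 16427) = (5974 + (-28 + 384))*10272 = (5974 + 356)*10272 = 6330*10272 = 65021760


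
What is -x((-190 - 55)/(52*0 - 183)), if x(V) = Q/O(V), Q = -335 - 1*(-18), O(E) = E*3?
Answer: 19337/245 ≈ 78.927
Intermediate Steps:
O(E) = 3*E
Q = -317 (Q = -335 + 18 = -317)
x(V) = -317/(3*V) (x(V) = -317*1/(3*V) = -317/(3*V))
-x((-190 - 55)/(52*0 - 183)) = -(-317)/(3*((-190 - 55)/(52*0 - 183))) = -(-317)/(3*((-245/(0 - 183)))) = -(-317)/(3*((-245/(-183)))) = -(-317)/(3*((-245*(-1/183)))) = -(-317)/(3*245/183) = -(-317)*183/(3*245) = -1*(-19337/245) = 19337/245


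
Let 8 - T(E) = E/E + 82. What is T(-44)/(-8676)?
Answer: 25/2892 ≈ 0.0086445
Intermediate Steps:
T(E) = -75 (T(E) = 8 - (E/E + 82) = 8 - (1 + 82) = 8 - 1*83 = 8 - 83 = -75)
T(-44)/(-8676) = -75/(-8676) = -75*(-1/8676) = 25/2892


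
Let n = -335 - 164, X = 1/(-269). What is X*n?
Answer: 499/269 ≈ 1.8550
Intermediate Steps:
X = -1/269 ≈ -0.0037175
n = -499
X*n = -1/269*(-499) = 499/269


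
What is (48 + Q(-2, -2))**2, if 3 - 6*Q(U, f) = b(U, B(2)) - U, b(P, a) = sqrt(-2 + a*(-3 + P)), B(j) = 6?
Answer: 83489/36 - 578*I*sqrt(2)/9 ≈ 2319.1 - 90.824*I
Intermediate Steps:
Q(U, f) = 1/2 - sqrt(-20 + 6*U)/6 + U/6 (Q(U, f) = 1/2 - (sqrt(-2 - 3*6 + U*6) - U)/6 = 1/2 - (sqrt(-2 - 18 + 6*U) - U)/6 = 1/2 - (sqrt(-20 + 6*U) - U)/6 = 1/2 + (-sqrt(-20 + 6*U)/6 + U/6) = 1/2 - sqrt(-20 + 6*U)/6 + U/6)
(48 + Q(-2, -2))**2 = (48 + (1/2 - sqrt(-20 + 6*(-2))/6 + (1/6)*(-2)))**2 = (48 + (1/2 - sqrt(-20 - 12)/6 - 1/3))**2 = (48 + (1/2 - 2*I*sqrt(2)/3 - 1/3))**2 = (48 + (1/6 - 2*I*sqrt(2)/3))**2 = (289/6 - 2*I*sqrt(2)/3)**2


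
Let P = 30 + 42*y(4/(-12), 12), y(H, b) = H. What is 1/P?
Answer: 1/16 ≈ 0.062500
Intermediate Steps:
P = 16 (P = 30 + 42*(4/(-12)) = 30 + 42*(4*(-1/12)) = 30 + 42*(-1/3) = 30 - 14 = 16)
1/P = 1/16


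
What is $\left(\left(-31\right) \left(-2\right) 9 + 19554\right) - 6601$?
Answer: $13511$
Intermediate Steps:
$\left(\left(-31\right) \left(-2\right) 9 + 19554\right) - 6601 = \left(62 \cdot 9 + 19554\right) - 6601 = \left(558 + 19554\right) - 6601 = 20112 - 6601 = 13511$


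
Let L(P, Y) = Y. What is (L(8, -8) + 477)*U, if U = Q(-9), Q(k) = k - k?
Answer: 0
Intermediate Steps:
Q(k) = 0
U = 0
(L(8, -8) + 477)*U = (-8 + 477)*0 = 469*0 = 0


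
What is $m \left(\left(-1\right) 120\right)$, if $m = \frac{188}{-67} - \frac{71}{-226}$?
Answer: $\frac{2263860}{7571} \approx 299.02$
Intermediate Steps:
$m = - \frac{37731}{15142}$ ($m = 188 \left(- \frac{1}{67}\right) - - \frac{71}{226} = - \frac{188}{67} + \frac{71}{226} = - \frac{37731}{15142} \approx -2.4918$)
$m \left(\left(-1\right) 120\right) = - \frac{37731 \left(\left(-1\right) 120\right)}{15142} = \left(- \frac{37731}{15142}\right) \left(-120\right) = \frac{2263860}{7571}$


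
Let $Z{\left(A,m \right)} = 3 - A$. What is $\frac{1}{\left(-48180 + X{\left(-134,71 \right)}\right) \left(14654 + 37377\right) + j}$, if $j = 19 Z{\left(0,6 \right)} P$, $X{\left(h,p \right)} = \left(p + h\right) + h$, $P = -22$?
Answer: $- \frac{1}{2517104941} \approx -3.9728 \cdot 10^{-10}$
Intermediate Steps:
$X{\left(h,p \right)} = p + 2 h$ ($X{\left(h,p \right)} = \left(h + p\right) + h = p + 2 h$)
$j = -1254$ ($j = 19 \left(3 - 0\right) \left(-22\right) = 19 \left(3 + 0\right) \left(-22\right) = 19 \cdot 3 \left(-22\right) = 57 \left(-22\right) = -1254$)
$\frac{1}{\left(-48180 + X{\left(-134,71 \right)}\right) \left(14654 + 37377\right) + j} = \frac{1}{\left(-48180 + \left(71 + 2 \left(-134\right)\right)\right) \left(14654 + 37377\right) - 1254} = \frac{1}{\left(-48180 + \left(71 - 268\right)\right) 52031 - 1254} = \frac{1}{\left(-48180 - 197\right) 52031 - 1254} = \frac{1}{\left(-48377\right) 52031 - 1254} = \frac{1}{-2517103687 - 1254} = \frac{1}{-2517104941} = - \frac{1}{2517104941}$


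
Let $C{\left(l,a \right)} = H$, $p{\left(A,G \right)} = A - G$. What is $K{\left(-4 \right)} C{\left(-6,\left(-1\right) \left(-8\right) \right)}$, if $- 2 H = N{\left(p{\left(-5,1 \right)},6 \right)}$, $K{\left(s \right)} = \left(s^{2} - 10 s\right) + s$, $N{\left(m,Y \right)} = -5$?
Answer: $130$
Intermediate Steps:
$K{\left(s \right)} = s^{2} - 9 s$
$H = \frac{5}{2}$ ($H = \left(- \frac{1}{2}\right) \left(-5\right) = \frac{5}{2} \approx 2.5$)
$C{\left(l,a \right)} = \frac{5}{2}$
$K{\left(-4 \right)} C{\left(-6,\left(-1\right) \left(-8\right) \right)} = - 4 \left(-9 - 4\right) \frac{5}{2} = \left(-4\right) \left(-13\right) \frac{5}{2} = 52 \cdot \frac{5}{2} = 130$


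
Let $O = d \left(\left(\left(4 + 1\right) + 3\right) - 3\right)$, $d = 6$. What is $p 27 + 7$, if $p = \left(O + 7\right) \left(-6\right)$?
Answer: $-5987$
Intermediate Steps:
$O = 30$ ($O = 6 \left(\left(\left(4 + 1\right) + 3\right) - 3\right) = 6 \left(\left(5 + 3\right) - 3\right) = 6 \left(8 - 3\right) = 6 \cdot 5 = 30$)
$p = -222$ ($p = \left(30 + 7\right) \left(-6\right) = 37 \left(-6\right) = -222$)
$p 27 + 7 = \left(-222\right) 27 + 7 = -5994 + 7 = -5987$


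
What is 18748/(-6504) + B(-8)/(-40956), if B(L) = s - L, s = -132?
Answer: -5326643/1849846 ≈ -2.8795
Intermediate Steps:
B(L) = -132 - L
18748/(-6504) + B(-8)/(-40956) = 18748/(-6504) + (-132 - 1*(-8))/(-40956) = 18748*(-1/6504) + (-132 + 8)*(-1/40956) = -4687/1626 - 124*(-1/40956) = -4687/1626 + 31/10239 = -5326643/1849846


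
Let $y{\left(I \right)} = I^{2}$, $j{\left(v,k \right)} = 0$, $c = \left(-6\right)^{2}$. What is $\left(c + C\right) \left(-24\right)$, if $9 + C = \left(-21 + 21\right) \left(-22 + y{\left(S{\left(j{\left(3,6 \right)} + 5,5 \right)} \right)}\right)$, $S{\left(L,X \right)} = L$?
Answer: $-648$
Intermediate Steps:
$c = 36$
$C = -9$ ($C = -9 + \left(-21 + 21\right) \left(-22 + \left(0 + 5\right)^{2}\right) = -9 + 0 \left(-22 + 5^{2}\right) = -9 + 0 \left(-22 + 25\right) = -9 + 0 \cdot 3 = -9 + 0 = -9$)
$\left(c + C\right) \left(-24\right) = \left(36 - 9\right) \left(-24\right) = 27 \left(-24\right) = -648$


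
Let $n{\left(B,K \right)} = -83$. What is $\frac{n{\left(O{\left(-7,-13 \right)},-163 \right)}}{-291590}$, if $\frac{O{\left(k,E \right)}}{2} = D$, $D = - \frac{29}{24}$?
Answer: $\frac{83}{291590} \approx 0.00028465$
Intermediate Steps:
$D = - \frac{29}{24}$ ($D = \left(-29\right) \frac{1}{24} = - \frac{29}{24} \approx -1.2083$)
$O{\left(k,E \right)} = - \frac{29}{12}$ ($O{\left(k,E \right)} = 2 \left(- \frac{29}{24}\right) = - \frac{29}{12}$)
$\frac{n{\left(O{\left(-7,-13 \right)},-163 \right)}}{-291590} = - \frac{83}{-291590} = \left(-83\right) \left(- \frac{1}{291590}\right) = \frac{83}{291590}$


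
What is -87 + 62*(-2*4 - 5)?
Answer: -893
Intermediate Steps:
-87 + 62*(-2*4 - 5) = -87 + 62*(-8 - 5) = -87 + 62*(-13) = -87 - 806 = -893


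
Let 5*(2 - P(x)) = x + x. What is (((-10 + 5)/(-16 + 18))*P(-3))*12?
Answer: -96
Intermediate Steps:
P(x) = 2 - 2*x/5 (P(x) = 2 - (x + x)/5 = 2 - 2*x/5)
(((-10 + 5)/(-16 + 18))*P(-3))*12 = (((-10 + 5)/(-16 + 18))*(2 - ⅖*(-3)))*12 = ((-5/2)*(2 + 6/5))*12 = (-5*½*(16/5))*12 = -5/2*16/5*12 = -8*12 = -96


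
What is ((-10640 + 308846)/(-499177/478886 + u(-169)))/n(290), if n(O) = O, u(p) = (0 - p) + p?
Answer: -71403339258/72380665 ≈ -986.50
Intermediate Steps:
u(p) = 0 (u(p) = -p + p = 0)
((-10640 + 308846)/(-499177/478886 + u(-169)))/n(290) = ((-10640 + 308846)/(-499177/478886 + 0))/290 = (298206/(-499177*1/478886 + 0))*(1/290) = (298206/(-499177/478886 + 0))*(1/290) = (298206/(-499177/478886))*(1/290) = (298206*(-478886/499177))*(1/290) = -142806678516/499177*1/290 = -71403339258/72380665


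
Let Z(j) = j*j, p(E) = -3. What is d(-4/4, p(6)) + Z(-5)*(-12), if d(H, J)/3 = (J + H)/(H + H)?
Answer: -294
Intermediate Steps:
Z(j) = j**2
d(H, J) = 3*(H + J)/(2*H) (d(H, J) = 3*((J + H)/(H + H)) = 3*((H + J)/((2*H))) = 3*((H + J)*(1/(2*H))) = 3*((H + J)/(2*H)) = 3*(H + J)/(2*H))
d(-4/4, p(6)) + Z(-5)*(-12) = 3*(-4/4 - 3)/(2*((-4/4))) + (-5)**2*(-12) = 3*(-4*1/4 - 3)/(2*((-4*1/4))) + 25*(-12) = (3/2)*(-1 - 3)/(-1) - 300 = (3/2)*(-1)*(-4) - 300 = 6 - 300 = -294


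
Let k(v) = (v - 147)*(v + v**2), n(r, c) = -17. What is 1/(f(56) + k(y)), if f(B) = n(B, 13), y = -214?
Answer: -1/16455119 ≈ -6.0771e-8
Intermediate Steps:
f(B) = -17
k(v) = (-147 + v)*(v + v**2)
1/(f(56) + k(y)) = 1/(-17 - 214*(-147 + (-214)**2 - 146*(-214))) = 1/(-17 - 214*(-147 + 45796 + 31244)) = 1/(-17 - 214*76893) = 1/(-17 - 16455102) = 1/(-16455119) = -1/16455119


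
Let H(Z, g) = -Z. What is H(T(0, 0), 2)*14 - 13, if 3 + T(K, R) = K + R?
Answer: 29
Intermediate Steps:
T(K, R) = -3 + K + R (T(K, R) = -3 + (K + R) = -3 + K + R)
H(T(0, 0), 2)*14 - 13 = -(-3 + 0 + 0)*14 - 13 = -1*(-3)*14 - 13 = 3*14 - 13 = 42 - 13 = 29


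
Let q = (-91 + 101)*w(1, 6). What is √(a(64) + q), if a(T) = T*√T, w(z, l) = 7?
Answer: √582 ≈ 24.125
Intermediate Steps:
a(T) = T^(3/2)
q = 70 (q = (-91 + 101)*7 = 10*7 = 70)
√(a(64) + q) = √(64^(3/2) + 70) = √(512 + 70) = √582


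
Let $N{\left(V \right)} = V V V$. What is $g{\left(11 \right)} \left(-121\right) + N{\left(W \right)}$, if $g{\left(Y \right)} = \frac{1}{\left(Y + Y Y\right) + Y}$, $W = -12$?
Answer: $- \frac{22475}{13} \approx -1728.8$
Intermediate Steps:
$N{\left(V \right)} = V^{3}$ ($N{\left(V \right)} = V^{2} V = V^{3}$)
$g{\left(Y \right)} = \frac{1}{Y^{2} + 2 Y}$ ($g{\left(Y \right)} = \frac{1}{\left(Y + Y^{2}\right) + Y} = \frac{1}{Y^{2} + 2 Y}$)
$g{\left(11 \right)} \left(-121\right) + N{\left(W \right)} = \frac{1}{11 \left(2 + 11\right)} \left(-121\right) + \left(-12\right)^{3} = \frac{1}{11 \cdot 13} \left(-121\right) - 1728 = \frac{1}{11} \cdot \frac{1}{13} \left(-121\right) - 1728 = \frac{1}{143} \left(-121\right) - 1728 = - \frac{11}{13} - 1728 = - \frac{22475}{13}$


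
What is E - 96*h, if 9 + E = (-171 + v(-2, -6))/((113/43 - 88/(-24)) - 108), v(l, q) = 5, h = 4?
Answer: -2567373/6560 ≈ -391.37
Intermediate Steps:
E = -48333/6560 (E = -9 + (-171 + 5)/((113/43 - 88/(-24)) - 108) = -9 - 166/((113*(1/43) - 88*(-1/24)) - 108) = -9 - 166/((113/43 + 11/3) - 108) = -9 - 166/(812/129 - 108) = -9 - 166/(-13120/129) = -9 - 166*(-129/13120) = -9 + 10707/6560 = -48333/6560 ≈ -7.3678)
E - 96*h = -48333/6560 - 96*4 = -48333/6560 - 1*384 = -48333/6560 - 384 = -2567373/6560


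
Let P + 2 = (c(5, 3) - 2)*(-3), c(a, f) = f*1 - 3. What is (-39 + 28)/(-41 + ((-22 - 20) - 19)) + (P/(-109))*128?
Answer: -51025/11118 ≈ -4.5894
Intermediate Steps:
c(a, f) = -3 + f (c(a, f) = f - 3 = -3 + f)
P = 4 (P = -2 + ((-3 + 3) - 2)*(-3) = -2 + (0 - 2)*(-3) = -2 - 2*(-3) = -2 + 6 = 4)
(-39 + 28)/(-41 + ((-22 - 20) - 19)) + (P/(-109))*128 = (-39 + 28)/(-41 + ((-22 - 20) - 19)) + (4/(-109))*128 = -11/(-41 + (-42 - 19)) + (4*(-1/109))*128 = -11/(-41 - 61) - 4/109*128 = -11/(-102) - 512/109 = -11*(-1/102) - 512/109 = 11/102 - 512/109 = -51025/11118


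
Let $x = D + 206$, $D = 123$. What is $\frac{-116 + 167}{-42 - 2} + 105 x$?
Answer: $\frac{1519929}{44} \approx 34544.0$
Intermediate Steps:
$x = 329$ ($x = 123 + 206 = 329$)
$\frac{-116 + 167}{-42 - 2} + 105 x = \frac{-116 + 167}{-42 - 2} + 105 \cdot 329 = \frac{51}{-44} + 34545 = 51 \left(- \frac{1}{44}\right) + 34545 = - \frac{51}{44} + 34545 = \frac{1519929}{44}$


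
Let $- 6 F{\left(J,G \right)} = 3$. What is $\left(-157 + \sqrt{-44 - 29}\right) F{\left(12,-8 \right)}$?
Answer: $\frac{157}{2} - \frac{i \sqrt{73}}{2} \approx 78.5 - 4.272 i$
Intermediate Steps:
$F{\left(J,G \right)} = - \frac{1}{2}$ ($F{\left(J,G \right)} = \left(- \frac{1}{6}\right) 3 = - \frac{1}{2}$)
$\left(-157 + \sqrt{-44 - 29}\right) F{\left(12,-8 \right)} = \left(-157 + \sqrt{-44 - 29}\right) \left(- \frac{1}{2}\right) = \left(-157 + \sqrt{-73}\right) \left(- \frac{1}{2}\right) = \left(-157 + i \sqrt{73}\right) \left(- \frac{1}{2}\right) = \frac{157}{2} - \frac{i \sqrt{73}}{2}$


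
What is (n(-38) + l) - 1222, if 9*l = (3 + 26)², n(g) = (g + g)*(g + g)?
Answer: 41827/9 ≈ 4647.4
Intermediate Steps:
n(g) = 4*g² (n(g) = (2*g)*(2*g) = 4*g²)
l = 841/9 (l = (3 + 26)²/9 = (⅑)*29² = (⅑)*841 = 841/9 ≈ 93.444)
(n(-38) + l) - 1222 = (4*(-38)² + 841/9) - 1222 = (4*1444 + 841/9) - 1222 = (5776 + 841/9) - 1222 = 52825/9 - 1222 = 41827/9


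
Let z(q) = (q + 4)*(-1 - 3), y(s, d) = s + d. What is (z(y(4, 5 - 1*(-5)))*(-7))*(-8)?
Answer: -4032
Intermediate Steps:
y(s, d) = d + s
z(q) = -16 - 4*q (z(q) = (4 + q)*(-4) = -16 - 4*q)
(z(y(4, 5 - 1*(-5)))*(-7))*(-8) = ((-16 - 4*((5 - 1*(-5)) + 4))*(-7))*(-8) = ((-16 - 4*((5 + 5) + 4))*(-7))*(-8) = ((-16 - 4*(10 + 4))*(-7))*(-8) = ((-16 - 4*14)*(-7))*(-8) = ((-16 - 56)*(-7))*(-8) = -72*(-7)*(-8) = 504*(-8) = -4032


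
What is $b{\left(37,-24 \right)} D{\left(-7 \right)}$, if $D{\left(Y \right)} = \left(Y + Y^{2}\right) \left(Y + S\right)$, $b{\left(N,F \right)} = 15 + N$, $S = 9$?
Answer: $4368$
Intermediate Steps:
$D{\left(Y \right)} = \left(9 + Y\right) \left(Y + Y^{2}\right)$ ($D{\left(Y \right)} = \left(Y + Y^{2}\right) \left(Y + 9\right) = \left(Y + Y^{2}\right) \left(9 + Y\right) = \left(9 + Y\right) \left(Y + Y^{2}\right)$)
$b{\left(37,-24 \right)} D{\left(-7 \right)} = \left(15 + 37\right) \left(- 7 \left(9 + \left(-7\right)^{2} + 10 \left(-7\right)\right)\right) = 52 \left(- 7 \left(9 + 49 - 70\right)\right) = 52 \left(\left(-7\right) \left(-12\right)\right) = 52 \cdot 84 = 4368$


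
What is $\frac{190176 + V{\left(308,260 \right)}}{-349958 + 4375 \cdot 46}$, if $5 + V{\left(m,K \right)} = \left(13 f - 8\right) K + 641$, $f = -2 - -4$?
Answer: $- \frac{48873}{37177} \approx -1.3146$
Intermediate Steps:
$f = 2$ ($f = -2 + 4 = 2$)
$V{\left(m,K \right)} = 636 + 18 K$ ($V{\left(m,K \right)} = -5 + \left(\left(13 \cdot 2 - 8\right) K + 641\right) = -5 + \left(\left(26 - 8\right) K + 641\right) = -5 + \left(18 K + 641\right) = -5 + \left(641 + 18 K\right) = 636 + 18 K$)
$\frac{190176 + V{\left(308,260 \right)}}{-349958 + 4375 \cdot 46} = \frac{190176 + \left(636 + 18 \cdot 260\right)}{-349958 + 4375 \cdot 46} = \frac{190176 + \left(636 + 4680\right)}{-349958 + 201250} = \frac{190176 + 5316}{-148708} = 195492 \left(- \frac{1}{148708}\right) = - \frac{48873}{37177}$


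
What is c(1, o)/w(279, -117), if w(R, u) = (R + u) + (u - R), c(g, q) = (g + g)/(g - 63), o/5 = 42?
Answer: 1/7254 ≈ 0.00013786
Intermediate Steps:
o = 210 (o = 5*42 = 210)
c(g, q) = 2*g/(-63 + g) (c(g, q) = (2*g)/(-63 + g) = 2*g/(-63 + g))
w(R, u) = 2*u
c(1, o)/w(279, -117) = (2*1/(-63 + 1))/((2*(-117))) = (2*1/(-62))/(-234) = (2*1*(-1/62))*(-1/234) = -1/31*(-1/234) = 1/7254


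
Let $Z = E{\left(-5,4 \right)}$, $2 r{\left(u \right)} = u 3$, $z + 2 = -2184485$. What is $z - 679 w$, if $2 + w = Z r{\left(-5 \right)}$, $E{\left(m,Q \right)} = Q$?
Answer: $-2162759$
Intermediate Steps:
$z = -2184487$ ($z = -2 - 2184485 = -2184487$)
$r{\left(u \right)} = \frac{3 u}{2}$ ($r{\left(u \right)} = \frac{u 3}{2} = \frac{3 u}{2}$)
$Z = 4$
$w = -32$ ($w = -2 + 4 \cdot \frac{3}{2} \left(-5\right) = -2 + 4 \left(- \frac{15}{2}\right) = -2 - 30 = -32$)
$z - 679 w = -2184487 - 679 \left(-32\right) = -2184487 - -21728 = -2184487 + 21728 = -2162759$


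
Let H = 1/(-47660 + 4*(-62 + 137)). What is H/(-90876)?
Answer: 1/4303887360 ≈ 2.3235e-10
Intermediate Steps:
H = -1/47360 (H = 1/(-47660 + 4*75) = 1/(-47660 + 300) = 1/(-47360) = -1/47360 ≈ -2.1115e-5)
H/(-90876) = -1/47360/(-90876) = -1/47360*(-1/90876) = 1/4303887360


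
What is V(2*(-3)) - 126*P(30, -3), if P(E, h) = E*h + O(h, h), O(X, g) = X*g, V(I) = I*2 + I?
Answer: 10188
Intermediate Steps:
V(I) = 3*I (V(I) = 2*I + I = 3*I)
P(E, h) = h² + E*h (P(E, h) = E*h + h*h = E*h + h² = h² + E*h)
V(2*(-3)) - 126*P(30, -3) = 3*(2*(-3)) - (-378)*(30 - 3) = 3*(-6) - (-378)*27 = -18 - 126*(-81) = -18 + 10206 = 10188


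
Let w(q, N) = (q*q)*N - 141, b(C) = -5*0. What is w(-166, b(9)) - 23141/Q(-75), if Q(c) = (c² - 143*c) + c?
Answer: -2317916/16275 ≈ -142.42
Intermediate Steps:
b(C) = 0
w(q, N) = -141 + N*q² (w(q, N) = q²*N - 141 = N*q² - 141 = -141 + N*q²)
Q(c) = c² - 142*c
w(-166, b(9)) - 23141/Q(-75) = (-141 + 0*(-166)²) - 23141/((-75*(-142 - 75))) = (-141 + 0*27556) - 23141/((-75*(-217))) = (-141 + 0) - 23141/16275 = -141 - 23141/16275 = -2317916/16275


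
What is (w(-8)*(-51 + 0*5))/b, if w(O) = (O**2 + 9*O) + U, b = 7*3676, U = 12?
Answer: -51/6433 ≈ -0.0079279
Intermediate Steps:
b = 25732
w(O) = 12 + O**2 + 9*O (w(O) = (O**2 + 9*O) + 12 = 12 + O**2 + 9*O)
(w(-8)*(-51 + 0*5))/b = ((12 + (-8)**2 + 9*(-8))*(-51 + 0*5))/25732 = ((12 + 64 - 72)*(-51 + 0))*(1/25732) = (4*(-51))*(1/25732) = -204*1/25732 = -51/6433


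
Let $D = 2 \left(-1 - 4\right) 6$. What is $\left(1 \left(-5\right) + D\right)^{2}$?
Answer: $4225$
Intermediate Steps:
$D = -60$ ($D = 2 \left(-1 - 4\right) 6 = 2 \left(-5\right) 6 = \left(-10\right) 6 = -60$)
$\left(1 \left(-5\right) + D\right)^{2} = \left(1 \left(-5\right) - 60\right)^{2} = \left(-5 - 60\right)^{2} = \left(-65\right)^{2} = 4225$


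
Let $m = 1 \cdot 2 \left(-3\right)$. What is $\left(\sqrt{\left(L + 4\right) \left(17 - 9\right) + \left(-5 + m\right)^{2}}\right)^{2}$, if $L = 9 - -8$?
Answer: $289$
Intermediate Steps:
$L = 17$ ($L = 9 + 8 = 17$)
$m = -6$ ($m = 2 \left(-3\right) = -6$)
$\left(\sqrt{\left(L + 4\right) \left(17 - 9\right) + \left(-5 + m\right)^{2}}\right)^{2} = \left(\sqrt{\left(17 + 4\right) \left(17 - 9\right) + \left(-5 - 6\right)^{2}}\right)^{2} = \left(\sqrt{21 \cdot 8 + \left(-11\right)^{2}}\right)^{2} = \left(\sqrt{168 + 121}\right)^{2} = \left(\sqrt{289}\right)^{2} = 17^{2} = 289$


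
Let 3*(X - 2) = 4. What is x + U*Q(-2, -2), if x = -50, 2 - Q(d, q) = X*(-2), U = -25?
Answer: -800/3 ≈ -266.67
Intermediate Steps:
X = 10/3 (X = 2 + (⅓)*4 = 2 + 4/3 = 10/3 ≈ 3.3333)
Q(d, q) = 26/3 (Q(d, q) = 2 - 10*(-2)/3 = 2 - 1*(-20/3) = 2 + 20/3 = 26/3)
x + U*Q(-2, -2) = -50 - 25*26/3 = -50 - 650/3 = -800/3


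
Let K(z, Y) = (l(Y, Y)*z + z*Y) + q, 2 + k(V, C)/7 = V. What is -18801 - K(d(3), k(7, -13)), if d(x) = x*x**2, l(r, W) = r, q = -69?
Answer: -20622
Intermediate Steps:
d(x) = x**3
k(V, C) = -14 + 7*V
K(z, Y) = -69 + 2*Y*z (K(z, Y) = (Y*z + z*Y) - 69 = (Y*z + Y*z) - 69 = 2*Y*z - 69 = -69 + 2*Y*z)
-18801 - K(d(3), k(7, -13)) = -18801 - (-69 + 2*(-14 + 7*7)*3**3) = -18801 - (-69 + 2*(-14 + 49)*27) = -18801 - (-69 + 2*35*27) = -18801 - (-69 + 1890) = -18801 - 1*1821 = -18801 - 1821 = -20622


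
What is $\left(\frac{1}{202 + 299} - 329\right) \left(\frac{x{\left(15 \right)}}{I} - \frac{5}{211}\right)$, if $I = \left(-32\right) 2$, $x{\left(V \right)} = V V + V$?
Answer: $\frac{131244295}{105711} \approx 1241.5$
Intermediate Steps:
$x{\left(V \right)} = V + V^{2}$ ($x{\left(V \right)} = V^{2} + V = V + V^{2}$)
$I = -64$
$\left(\frac{1}{202 + 299} - 329\right) \left(\frac{x{\left(15 \right)}}{I} - \frac{5}{211}\right) = \left(\frac{1}{202 + 299} - 329\right) \left(\frac{15 \left(1 + 15\right)}{-64} - \frac{5}{211}\right) = \left(\frac{1}{501} - 329\right) \left(15 \cdot 16 \left(- \frac{1}{64}\right) - \frac{5}{211}\right) = \left(\frac{1}{501} - 329\right) \left(240 \left(- \frac{1}{64}\right) - \frac{5}{211}\right) = - \frac{164828 \left(- \frac{15}{4} - \frac{5}{211}\right)}{501} = \left(- \frac{164828}{501}\right) \left(- \frac{3185}{844}\right) = \frac{131244295}{105711}$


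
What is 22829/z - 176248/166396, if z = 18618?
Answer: 129317255/774490182 ≈ 0.16697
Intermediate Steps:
22829/z - 176248/166396 = 22829/18618 - 176248/166396 = 22829*(1/18618) - 176248*1/166396 = 22829/18618 - 44062/41599 = 129317255/774490182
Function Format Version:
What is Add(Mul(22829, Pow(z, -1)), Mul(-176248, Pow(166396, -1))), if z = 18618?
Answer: Rational(129317255, 774490182) ≈ 0.16697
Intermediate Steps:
Add(Mul(22829, Pow(z, -1)), Mul(-176248, Pow(166396, -1))) = Add(Mul(22829, Pow(18618, -1)), Mul(-176248, Pow(166396, -1))) = Add(Mul(22829, Rational(1, 18618)), Mul(-176248, Rational(1, 166396))) = Add(Rational(22829, 18618), Rational(-44062, 41599)) = Rational(129317255, 774490182)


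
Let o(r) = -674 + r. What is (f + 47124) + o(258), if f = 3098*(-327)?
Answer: -966338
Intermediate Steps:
f = -1013046
(f + 47124) + o(258) = (-1013046 + 47124) + (-674 + 258) = -965922 - 416 = -966338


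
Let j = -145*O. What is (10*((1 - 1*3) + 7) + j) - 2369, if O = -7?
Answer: -1304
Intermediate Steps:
j = 1015 (j = -145*(-7) = 1015)
(10*((1 - 1*3) + 7) + j) - 2369 = (10*((1 - 1*3) + 7) + 1015) - 2369 = (10*((1 - 3) + 7) + 1015) - 2369 = (10*(-2 + 7) + 1015) - 2369 = (10*5 + 1015) - 2369 = (50 + 1015) - 2369 = 1065 - 2369 = -1304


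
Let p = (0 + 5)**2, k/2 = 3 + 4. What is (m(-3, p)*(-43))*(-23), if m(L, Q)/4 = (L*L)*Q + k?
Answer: 945484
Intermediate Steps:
k = 14 (k = 2*(3 + 4) = 2*7 = 14)
p = 25 (p = 5**2 = 25)
m(L, Q) = 56 + 4*Q*L**2 (m(L, Q) = 4*((L*L)*Q + 14) = 4*(L**2*Q + 14) = 4*(Q*L**2 + 14) = 4*(14 + Q*L**2) = 56 + 4*Q*L**2)
(m(-3, p)*(-43))*(-23) = ((56 + 4*25*(-3)**2)*(-43))*(-23) = ((56 + 4*25*9)*(-43))*(-23) = ((56 + 900)*(-43))*(-23) = (956*(-43))*(-23) = -41108*(-23) = 945484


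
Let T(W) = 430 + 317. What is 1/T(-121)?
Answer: 1/747 ≈ 0.0013387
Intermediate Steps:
T(W) = 747
1/T(-121) = 1/747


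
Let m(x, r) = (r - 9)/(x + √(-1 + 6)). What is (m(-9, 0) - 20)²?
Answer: 1035563/2888 - 12951*√5/2888 ≈ 348.55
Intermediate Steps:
m(x, r) = (-9 + r)/(x + √5)
(m(-9, 0) - 20)² = ((-9 + 0)/(-9 + √5) - 20)² = (-9/(-9 + √5) - 20)² = (-20 - 9/(-9 + √5))²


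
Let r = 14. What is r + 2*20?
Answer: 54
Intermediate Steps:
r + 2*20 = 14 + 2*20 = 14 + 40 = 54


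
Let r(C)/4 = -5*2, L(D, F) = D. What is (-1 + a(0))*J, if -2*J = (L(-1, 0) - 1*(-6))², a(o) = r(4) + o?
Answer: 1025/2 ≈ 512.50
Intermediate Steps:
r(C) = -40 (r(C) = 4*(-5*2) = 4*(-10) = -40)
a(o) = -40 + o
J = -25/2 (J = -(-1 - 1*(-6))²/2 = -(-1 + 6)²/2 = -½*5² = -½*25 = -25/2 ≈ -12.500)
(-1 + a(0))*J = (-1 + (-40 + 0))*(-25/2) = (-1 - 40)*(-25/2) = -41*(-25/2) = 1025/2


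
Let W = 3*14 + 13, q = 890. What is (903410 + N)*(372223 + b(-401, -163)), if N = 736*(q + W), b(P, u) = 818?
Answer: 596466446130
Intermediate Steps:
W = 55 (W = 42 + 13 = 55)
N = 695520 (N = 736*(890 + 55) = 736*945 = 695520)
(903410 + N)*(372223 + b(-401, -163)) = (903410 + 695520)*(372223 + 818) = 1598930*373041 = 596466446130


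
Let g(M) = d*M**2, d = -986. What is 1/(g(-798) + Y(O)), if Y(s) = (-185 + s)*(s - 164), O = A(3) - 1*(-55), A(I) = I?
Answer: -1/627875282 ≈ -1.5927e-9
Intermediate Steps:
g(M) = -986*M**2
O = 58 (O = 3 - 1*(-55) = 3 + 55 = 58)
Y(s) = (-185 + s)*(-164 + s)
1/(g(-798) + Y(O)) = 1/(-986*(-798)**2 + (30340 + 58**2 - 349*58)) = 1/(-986*636804 + (30340 + 3364 - 20242)) = 1/(-627888744 + 13462) = 1/(-627875282) = -1/627875282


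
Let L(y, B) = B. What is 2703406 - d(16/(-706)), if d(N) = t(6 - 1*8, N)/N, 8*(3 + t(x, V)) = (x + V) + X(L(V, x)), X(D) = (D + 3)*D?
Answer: 43252023/16 ≈ 2.7033e+6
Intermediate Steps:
X(D) = D*(3 + D) (X(D) = (3 + D)*D = D*(3 + D))
t(x, V) = -3 + V/8 + x/8 + x*(3 + x)/8 (t(x, V) = -3 + ((x + V) + x*(3 + x))/8 = -3 + ((V + x) + x*(3 + x))/8 = -3 + (V + x + x*(3 + x))/8 = -3 + (V/8 + x/8 + x*(3 + x)/8) = -3 + V/8 + x/8 + x*(3 + x)/8)
d(N) = (-7/2 + N/8)/N (d(N) = (-3 + (6 - 1*8)/2 + N/8 + (6 - 1*8)**2/8)/N = (-3 + (6 - 8)/2 + N/8 + (6 - 8)**2/8)/N = (-3 + (1/2)*(-2) + N/8 + (1/8)*(-2)**2)/N = (-3 - 1 + N/8 + (1/8)*4)/N = (-3 - 1 + N/8 + 1/2)/N = (-7/2 + N/8)/N)
2703406 - d(16/(-706)) = 2703406 - (-28 + 16/(-706))/(8*(16/(-706))) = 2703406 - (-28 + 16*(-1/706))/(8*(16*(-1/706))) = 2703406 - (-28 - 8/353)/(8*(-8/353)) = 2703406 - (-353)*(-9892)/(8*8*353) = 2703406 - 1*2473/16 = 2703406 - 2473/16 = 43252023/16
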